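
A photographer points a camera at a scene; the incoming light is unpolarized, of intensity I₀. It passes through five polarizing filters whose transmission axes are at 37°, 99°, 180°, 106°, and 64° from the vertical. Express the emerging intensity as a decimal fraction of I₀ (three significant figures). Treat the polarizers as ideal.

Unpolarized light through the first polarizer → I₁ = ½ I₀, now polarized at 37°.
I₂ = I₁ cos²(99° − 37°) = 0.5 I₀ · cos²(62°) = 0.1102 I₀.
I₃ = I₂ cos²(180° − 99°) = 0.1102 I₀ · cos²(81°) = 0.002697 I₀.
I₄ = I₃ cos²(106° − 180°) = 0.002697 I₀ · cos²(74°) = 0.0002049 I₀.
I₅ = I₄ cos²(64° − 106°) = 0.0002049 I₀ · cos²(42°) = 0.0001132 I₀.
Transmitted fraction = 0.0001132.

≈ 0.000113 I₀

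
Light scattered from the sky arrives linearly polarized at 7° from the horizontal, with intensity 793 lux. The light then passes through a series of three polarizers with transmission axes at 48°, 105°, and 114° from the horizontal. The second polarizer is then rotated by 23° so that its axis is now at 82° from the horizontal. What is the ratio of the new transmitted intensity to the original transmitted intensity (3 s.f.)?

Before rotation:
By Malus's law, I₁ = I₀ cos²(48° − 7°) = I₀ cos²(41°) = 0.5696 I₀.
I₂ = I₁ cos²(105° − 48°) = 0.5696 I₀ · cos²(57°) = 0.169 I₀.
I₃ = I₂ cos²(114° − 105°) = 0.169 I₀ · cos²(9°) = 0.1648 I₀.
After rotation:
I₁ = I₀ cos²(48° − 7°) = I₀ cos²(41°) = 0.5696 I₀.
I₂ = I₁ cos²(82° − 48°) = 0.5696 I₀ · cos²(34°) = 0.3915 I₀.
I₃ = I₂ cos²(114° − 82°) = 0.3915 I₀ · cos²(32°) = 0.2815 I₀.
Ratio = 0.2815 / 0.1648 = 1.708.

I_new/I_old ≈ 1.71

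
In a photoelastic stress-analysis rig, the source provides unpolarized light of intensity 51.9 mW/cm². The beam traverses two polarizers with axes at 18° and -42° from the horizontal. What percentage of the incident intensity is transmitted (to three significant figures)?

≈ 12.5%

Unpolarized light through the first polarizer → I₁ = 51.9 mW/cm²/2 = 25.95 mW/cm², polarized at 18°.
I₂ = I₁ · cos²(60°) = 25.95 · 0.25 = 6.488 mW/cm².
That is 12.5% of the incident intensity.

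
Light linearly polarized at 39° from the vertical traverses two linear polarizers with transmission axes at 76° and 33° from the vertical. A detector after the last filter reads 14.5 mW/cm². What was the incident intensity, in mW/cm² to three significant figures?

I₀ ≈ 42.5 mW/cm²

By Malus's law, I₁ = I₀ cos²(76° − 39°) = I₀ cos²(37°) = 0.6378 I₀.
I₂ = I₁ cos²(33° − 76°) = 0.6378 I₀ · cos²(43°) = 0.3412 I₀.
So 14.5 mW/cm² = 0.3412 I₀, giving I₀ = 14.5/0.3412 = 42.5 mW/cm².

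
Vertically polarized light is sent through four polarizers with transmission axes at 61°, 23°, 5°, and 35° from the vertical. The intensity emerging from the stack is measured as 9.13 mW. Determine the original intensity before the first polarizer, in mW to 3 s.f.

I₀ ≈ 92.2 mW

By Malus's law, I₁ = I₀ cos²(61° − 0°) = I₀ cos²(61°) = 0.235 I₀.
I₂ = I₁ cos²(23° − 61°) = 0.235 I₀ · cos²(38°) = 0.146 I₀.
I₃ = I₂ cos²(5° − 23°) = 0.146 I₀ · cos²(18°) = 0.132 I₀.
I₄ = I₃ cos²(35° − 5°) = 0.132 I₀ · cos²(30°) = 0.09901 I₀.
So 9.13 mW = 0.09901 I₀, giving I₀ = 9.13/0.09901 = 92.21 mW.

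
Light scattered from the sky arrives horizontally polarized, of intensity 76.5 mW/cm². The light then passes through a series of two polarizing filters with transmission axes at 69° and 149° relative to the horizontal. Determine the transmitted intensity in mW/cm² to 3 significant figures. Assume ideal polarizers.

I ≈ 0.296 mW/cm²

I₁ = 76.5 mW/cm² · cos²(69°) = 9.825 mW/cm².
I₂ = I₁ · cos²(80°) = 9.825 · 0.03015 = 0.2963 mW/cm².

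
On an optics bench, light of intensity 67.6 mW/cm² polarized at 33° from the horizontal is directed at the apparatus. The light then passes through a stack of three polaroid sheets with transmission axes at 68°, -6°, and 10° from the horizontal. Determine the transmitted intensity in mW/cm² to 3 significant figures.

I₁ = 67.6 mW/cm² · cos²(35°) = 45.36 mW/cm².
I₂ = I₁ · cos²(74°) = 45.36 · 0.07598 = 3.446 mW/cm².
I₃ = I₂ · cos²(16°) = 3.446 · 0.924 = 3.184 mW/cm².

I ≈ 3.18 mW/cm²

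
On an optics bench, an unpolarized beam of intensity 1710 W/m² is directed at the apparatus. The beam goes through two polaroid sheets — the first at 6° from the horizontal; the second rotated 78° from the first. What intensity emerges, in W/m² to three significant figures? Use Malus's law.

Unpolarized light through the first polarizer → I₁ = 1710 W/m²/2 = 855 W/m², polarized at 6°.
I₂ = I₁ · cos²(78°) = 855 · 0.04323 = 36.96 W/m².

I ≈ 37.0 W/m²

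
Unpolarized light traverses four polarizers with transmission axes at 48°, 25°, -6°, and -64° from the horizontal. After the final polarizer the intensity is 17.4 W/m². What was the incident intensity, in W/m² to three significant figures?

I₀ ≈ 199 W/m²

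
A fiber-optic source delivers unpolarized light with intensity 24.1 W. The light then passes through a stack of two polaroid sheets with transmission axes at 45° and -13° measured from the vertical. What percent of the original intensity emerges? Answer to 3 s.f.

≈ 14.0%

Unpolarized light through the first polarizer → I₁ = 24.1 W/2 = 12.05 W, polarized at 45°.
I₂ = I₁ · cos²(58°) = 12.05 · 0.2808 = 3.384 W.
That is 14.04% of the incident intensity.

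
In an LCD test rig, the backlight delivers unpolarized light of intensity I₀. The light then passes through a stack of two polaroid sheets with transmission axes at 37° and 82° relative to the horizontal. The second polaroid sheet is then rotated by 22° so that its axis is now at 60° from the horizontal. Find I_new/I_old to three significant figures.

I_new/I_old ≈ 1.69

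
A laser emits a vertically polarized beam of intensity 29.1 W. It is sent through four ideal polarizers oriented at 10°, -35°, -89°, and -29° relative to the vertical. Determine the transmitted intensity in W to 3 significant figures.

I ≈ 1.22 W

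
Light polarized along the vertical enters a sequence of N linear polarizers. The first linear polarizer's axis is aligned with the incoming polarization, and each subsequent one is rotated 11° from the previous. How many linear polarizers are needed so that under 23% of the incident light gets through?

N = 41

First polarizer is aligned with the polarization: full transmission.
Each further stage multiplies by cos²(11°) = 0.9636.
After N polarizers: T = 0.9636^(N−1). Require T < 0.23 ⇒ N−1 > ln(0.23)/ln(0.9636) = 39.63, so N−1 ≥ 40 and N = 41.
Check: N=41 gives T = 0.2268 < 0.23; N=40 gives T = 0.2354.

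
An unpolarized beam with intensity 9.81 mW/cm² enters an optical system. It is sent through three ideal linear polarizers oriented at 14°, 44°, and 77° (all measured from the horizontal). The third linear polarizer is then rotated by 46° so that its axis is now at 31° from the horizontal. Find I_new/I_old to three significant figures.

I_new/I_old ≈ 1.35

Before rotation:
Unpolarized light through the first polarizer → I₁ = ½ I₀, now polarized at 14°.
I₂ = I₁ cos²(44° − 14°) = 0.5 I₀ · cos²(30°) = 0.375 I₀.
I₃ = I₂ cos²(77° − 44°) = 0.375 I₀ · cos²(33°) = 0.2638 I₀.
After rotation:
Unpolarized light through the first polarizer → I₁ = ½ I₀, now polarized at 14°.
I₂ = I₁ cos²(44° − 14°) = 0.5 I₀ · cos²(30°) = 0.375 I₀.
I₃ = I₂ cos²(31° − 44°) = 0.375 I₀ · cos²(13°) = 0.356 I₀.
Ratio = 0.356 / 0.2638 = 1.35.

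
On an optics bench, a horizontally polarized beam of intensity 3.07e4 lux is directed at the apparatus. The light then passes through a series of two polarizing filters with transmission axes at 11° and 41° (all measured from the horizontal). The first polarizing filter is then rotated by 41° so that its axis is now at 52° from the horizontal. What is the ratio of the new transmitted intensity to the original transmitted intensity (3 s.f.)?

I_new/I_old ≈ 0.505

Before rotation:
I₁ = I₀ cos²(11° − 0°) = I₀ cos²(11°) = 0.9636 I₀.
I₂ = I₁ cos²(41° − 11°) = 0.9636 I₀ · cos²(30°) = 0.7227 I₀.
After rotation:
I₁ = I₀ cos²(52° − 0°) = I₀ cos²(52°) = 0.379 I₀.
I₂ = I₁ cos²(41° − 52°) = 0.379 I₀ · cos²(11°) = 0.3652 I₀.
Ratio = 0.3652 / 0.7227 = 0.5054.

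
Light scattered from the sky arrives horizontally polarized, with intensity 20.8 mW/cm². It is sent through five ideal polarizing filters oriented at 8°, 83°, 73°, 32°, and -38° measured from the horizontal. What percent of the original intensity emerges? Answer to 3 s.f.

I₁ = 20.8 mW/cm² · cos²(8°) = 20.4 mW/cm².
I₂ = I₁ · cos²(75°) = 20.4 · 0.06699 = 1.366 mW/cm².
I₃ = I₂ · cos²(10°) = 1.366 · 0.9698 = 1.325 mW/cm².
I₄ = I₃ · cos²(41°) = 1.325 · 0.5696 = 0.7548 mW/cm².
I₅ = I₄ · cos²(70°) = 0.7548 · 0.117 = 0.08829 mW/cm².
That is 0.4245% of the incident intensity.

≈ 0.424%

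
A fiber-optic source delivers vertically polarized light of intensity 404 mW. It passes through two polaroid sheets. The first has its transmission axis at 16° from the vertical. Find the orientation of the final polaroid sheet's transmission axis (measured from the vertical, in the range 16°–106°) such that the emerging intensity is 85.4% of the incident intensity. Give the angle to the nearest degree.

By Malus's law, I₁ = I₀ cos²(16° − 0°) = I₀ cos²(16°) = 0.924 I₀.
Need I₂/I₀ = 0.854, so cos²(θ − 16°) = 0.854 / 0.924 = 0.9242.
θ − 16° = arccos(√0.9242) = 16.0°, giving θ ≈ 16 + 16.0 = 32.0°.

θ ≈ 32°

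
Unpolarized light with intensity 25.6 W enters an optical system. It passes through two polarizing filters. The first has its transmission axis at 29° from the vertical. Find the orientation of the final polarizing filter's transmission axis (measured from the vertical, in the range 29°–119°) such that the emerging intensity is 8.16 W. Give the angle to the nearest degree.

Unpolarized light through the first polarizer → I₁ = ½ I₀, now polarized at 29°.
Target fraction: 8.16 / 25.6 W = 0.3187 of I₀.
Need I₂/I₀ = 0.3187, so cos²(θ − 29°) = 0.3187 / 0.5 = 0.6375.
θ − 29° = arccos(√0.6375) = 37.0°, giving θ ≈ 29 + 37.0 = 66.0°.

θ ≈ 66°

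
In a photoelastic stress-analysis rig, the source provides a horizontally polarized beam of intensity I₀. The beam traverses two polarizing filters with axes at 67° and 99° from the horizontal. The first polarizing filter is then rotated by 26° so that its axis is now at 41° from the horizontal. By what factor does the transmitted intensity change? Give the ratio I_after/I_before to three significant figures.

Before rotation:
I₁ = I₀ cos²(67° − 0°) = I₀ cos²(67°) = 0.1527 I₀.
I₂ = I₁ cos²(99° − 67°) = 0.1527 I₀ · cos²(32°) = 0.1098 I₀.
After rotation:
I₁ = I₀ cos²(41° − 0°) = I₀ cos²(41°) = 0.5696 I₀.
I₂ = I₁ cos²(99° − 41°) = 0.5696 I₀ · cos²(58°) = 0.1599 I₀.
Ratio = 0.1599 / 0.1098 = 1.457.

I_new/I_old ≈ 1.46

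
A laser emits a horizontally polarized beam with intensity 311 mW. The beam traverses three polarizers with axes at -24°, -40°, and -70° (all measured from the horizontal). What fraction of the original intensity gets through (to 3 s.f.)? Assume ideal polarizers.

I₁ = 311 mW · cos²(24°) = 259.5 mW.
I₂ = I₁ · cos²(16°) = 259.5 · 0.924 = 239.8 mW.
I₃ = I₂ · cos²(30°) = 239.8 · 0.75 = 179.9 mW.
Transmitted fraction = 0.5784.

I/I₀ ≈ 0.578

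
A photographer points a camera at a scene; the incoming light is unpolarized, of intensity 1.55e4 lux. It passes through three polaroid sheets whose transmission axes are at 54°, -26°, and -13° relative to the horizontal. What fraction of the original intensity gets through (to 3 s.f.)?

I/I₀ ≈ 0.0143

Unpolarized light through the first polarizer → I₁ = 1.55e4 lux/2 = 7750 lux, polarized at 54°.
I₂ = I₁ · cos²(80°) = 7750 · 0.03015 = 233.7 lux.
I₃ = I₂ · cos²(13°) = 233.7 · 0.9494 = 221.9 lux.
Transmitted fraction = 0.01431.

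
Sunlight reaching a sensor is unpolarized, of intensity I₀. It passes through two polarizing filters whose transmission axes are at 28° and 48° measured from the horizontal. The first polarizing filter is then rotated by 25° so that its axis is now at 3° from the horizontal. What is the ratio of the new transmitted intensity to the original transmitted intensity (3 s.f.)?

I_new/I_old ≈ 0.566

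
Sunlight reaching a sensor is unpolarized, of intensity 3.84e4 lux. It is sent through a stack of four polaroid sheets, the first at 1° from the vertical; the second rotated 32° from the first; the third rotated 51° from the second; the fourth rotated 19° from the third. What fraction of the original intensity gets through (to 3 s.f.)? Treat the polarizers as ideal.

I/I₀ ≈ 0.127

Unpolarized light through the first polarizer → I₁ = 3.84e4 lux/2 = 1.92e+04 lux, polarized at 1°.
I₂ = I₁ · cos²(32°) = 1.92e+04 · 0.7192 = 1.381e+04 lux.
I₃ = I₂ · cos²(51°) = 1.381e+04 · 0.396 = 5469 lux.
I₄ = I₃ · cos²(19°) = 5469 · 0.894 = 4889 lux.
Transmitted fraction = 0.1273.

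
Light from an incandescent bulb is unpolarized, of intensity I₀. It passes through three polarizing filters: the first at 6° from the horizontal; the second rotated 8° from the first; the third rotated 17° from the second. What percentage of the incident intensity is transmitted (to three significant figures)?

Unpolarized light through the first polarizer → I₁ = ½ I₀, now polarized at 6°.
I₂ = I₁ cos²(8°) = 0.5 · 0.9806 I₀ = 0.4903 I₀.
I₃ = I₂ cos²(17°) = 0.4903 · 0.9145 I₀ = 0.4484 I₀.
That is 44.84% of the incident intensity.

≈ 44.8%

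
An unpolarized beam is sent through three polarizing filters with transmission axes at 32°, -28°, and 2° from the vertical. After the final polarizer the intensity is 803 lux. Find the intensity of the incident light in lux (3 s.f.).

Unpolarized light through the first polarizer → I₁ = ½ I₀, now polarized at 32°.
I₂ = I₁ cos²(-28° − 32°) = 0.5 I₀ · cos²(60°) = 0.125 I₀.
I₃ = I₂ cos²(2° + 28°) = 0.125 I₀ · cos²(30°) = 0.09375 I₀.
So 803 lux = 0.09375 I₀, giving I₀ = 803/0.09375 = 8565 lux.

I₀ ≈ 8570 lux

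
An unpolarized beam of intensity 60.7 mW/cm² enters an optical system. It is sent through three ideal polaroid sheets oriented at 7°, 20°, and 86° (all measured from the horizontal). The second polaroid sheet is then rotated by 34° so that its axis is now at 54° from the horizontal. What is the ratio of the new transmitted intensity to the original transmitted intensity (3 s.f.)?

Before rotation:
Unpolarized light through the first polarizer → I₁ = ½ I₀, now polarized at 7°.
I₂ = I₁ cos²(20° − 7°) = 0.5 I₀ · cos²(13°) = 0.4747 I₀.
I₃ = I₂ cos²(86° − 20°) = 0.4747 I₀ · cos²(66°) = 0.07853 I₀.
After rotation:
Unpolarized light through the first polarizer → I₁ = ½ I₀, now polarized at 7°.
I₂ = I₁ cos²(54° − 7°) = 0.5 I₀ · cos²(47°) = 0.2326 I₀.
I₃ = I₂ cos²(86° − 54°) = 0.2326 I₀ · cos²(32°) = 0.1673 I₀.
Ratio = 0.1673 / 0.07853 = 2.13.

I_new/I_old ≈ 2.13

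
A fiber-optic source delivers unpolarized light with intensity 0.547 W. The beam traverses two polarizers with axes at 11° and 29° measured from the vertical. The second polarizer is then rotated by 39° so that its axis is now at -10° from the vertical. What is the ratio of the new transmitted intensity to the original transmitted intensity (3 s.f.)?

Before rotation:
Unpolarized light through the first polarizer → I₁ = ½ I₀, now polarized at 11°.
I₂ = I₁ cos²(29° − 11°) = 0.5 I₀ · cos²(18°) = 0.4523 I₀.
After rotation:
Unpolarized light through the first polarizer → I₁ = ½ I₀, now polarized at 11°.
I₂ = I₁ cos²(-10° − 11°) = 0.5 I₀ · cos²(21°) = 0.4358 I₀.
Ratio = 0.4358 / 0.4523 = 0.9636.

I_new/I_old ≈ 0.964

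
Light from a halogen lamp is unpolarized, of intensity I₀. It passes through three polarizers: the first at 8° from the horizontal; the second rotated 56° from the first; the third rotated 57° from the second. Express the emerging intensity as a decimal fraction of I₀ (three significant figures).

≈ 0.0464 I₀

Unpolarized light through the first polarizer → I₁ = ½ I₀, now polarized at 8°.
I₂ = I₁ cos²(56°) = 0.5 · 0.3127 I₀ = 0.1563 I₀.
I₃ = I₂ cos²(57°) = 0.1563 · 0.2966 I₀ = 0.04638 I₀.
Transmitted fraction = 0.04638.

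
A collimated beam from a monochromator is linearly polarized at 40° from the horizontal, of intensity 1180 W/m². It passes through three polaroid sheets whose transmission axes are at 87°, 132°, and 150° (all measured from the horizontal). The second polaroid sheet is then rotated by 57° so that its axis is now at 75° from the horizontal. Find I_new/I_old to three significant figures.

I_new/I_old ≈ 0.142

Before rotation:
I₁ = I₀ cos²(87° − 40°) = I₀ cos²(47°) = 0.4651 I₀.
I₂ = I₁ cos²(132° − 87°) = 0.4651 I₀ · cos²(45°) = 0.2326 I₀.
I₃ = I₂ cos²(150° − 132°) = 0.2326 I₀ · cos²(18°) = 0.2104 I₀.
After rotation:
I₁ = I₀ cos²(87° − 40°) = I₀ cos²(47°) = 0.4651 I₀.
I₂ = I₁ cos²(75° − 87°) = 0.4651 I₀ · cos²(12°) = 0.445 I₀.
I₃ = I₂ cos²(150° − 75°) = 0.445 I₀ · cos²(75°) = 0.02981 I₀.
Ratio = 0.02981 / 0.2104 = 0.1417.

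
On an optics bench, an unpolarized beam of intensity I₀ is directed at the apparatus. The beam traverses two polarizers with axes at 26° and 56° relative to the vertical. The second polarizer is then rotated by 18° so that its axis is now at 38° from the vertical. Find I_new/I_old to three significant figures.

I_new/I_old ≈ 1.28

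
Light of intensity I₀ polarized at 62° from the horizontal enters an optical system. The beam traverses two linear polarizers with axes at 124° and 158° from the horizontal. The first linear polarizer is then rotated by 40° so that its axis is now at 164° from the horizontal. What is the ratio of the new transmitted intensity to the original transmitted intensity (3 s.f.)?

I_new/I_old ≈ 0.282

Before rotation:
I₁ = I₀ cos²(124° − 62°) = I₀ cos²(62°) = 0.2204 I₀.
I₂ = I₁ cos²(158° − 124°) = 0.2204 I₀ · cos²(34°) = 0.1515 I₀.
After rotation:
I₁ = I₀ cos²(164° − 62°) = I₀ cos²(78°) = 0.04323 I₀.
I₂ = I₁ cos²(158° − 164°) = 0.04323 I₀ · cos²(6°) = 0.04275 I₀.
Ratio = 0.04275 / 0.1515 = 0.2822.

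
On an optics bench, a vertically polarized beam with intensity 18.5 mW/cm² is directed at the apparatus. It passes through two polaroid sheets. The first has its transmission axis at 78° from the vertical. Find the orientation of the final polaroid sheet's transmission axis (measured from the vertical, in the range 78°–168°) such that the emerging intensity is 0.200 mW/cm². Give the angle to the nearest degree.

By Malus's law, I₁ = I₀ cos²(78° − 0°) = I₀ cos²(78°) = 0.04323 I₀.
Target fraction: 0.200 / 18.5 mW/cm² = 0.01081 of I₀.
Need I₂/I₀ = 0.01081, so cos²(θ − 78°) = 0.01081 / 0.04323 = 0.2501.
θ − 78° = arccos(√0.2501) = 60.0°, giving θ ≈ 78 + 60.0 = 138.0°.

θ ≈ 138°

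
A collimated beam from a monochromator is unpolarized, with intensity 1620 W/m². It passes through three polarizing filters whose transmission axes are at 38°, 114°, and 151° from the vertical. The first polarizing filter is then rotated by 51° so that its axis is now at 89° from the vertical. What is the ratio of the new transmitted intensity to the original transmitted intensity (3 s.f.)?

I_new/I_old ≈ 14.0

Before rotation:
Unpolarized light through the first polarizer → I₁ = ½ I₀, now polarized at 38°.
I₂ = I₁ cos²(114° − 38°) = 0.5 I₀ · cos²(76°) = 0.02926 I₀.
I₃ = I₂ cos²(151° − 114°) = 0.02926 I₀ · cos²(37°) = 0.01866 I₀.
After rotation:
Unpolarized light through the first polarizer → I₁ = ½ I₀, now polarized at 89°.
I₂ = I₁ cos²(114° − 89°) = 0.5 I₀ · cos²(25°) = 0.4107 I₀.
I₃ = I₂ cos²(151° − 114°) = 0.4107 I₀ · cos²(37°) = 0.262 I₀.
Ratio = 0.262 / 0.01866 = 14.03.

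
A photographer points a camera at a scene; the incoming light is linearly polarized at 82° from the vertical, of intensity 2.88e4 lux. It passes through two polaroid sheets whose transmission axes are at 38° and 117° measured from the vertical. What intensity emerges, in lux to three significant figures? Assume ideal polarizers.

I ≈ 543 lux

I₁ = 2.88e4 lux · cos²(44°) = 1.49e+04 lux.
I₂ = I₁ · cos²(79°) = 1.49e+04 · 0.03641 = 542.6 lux.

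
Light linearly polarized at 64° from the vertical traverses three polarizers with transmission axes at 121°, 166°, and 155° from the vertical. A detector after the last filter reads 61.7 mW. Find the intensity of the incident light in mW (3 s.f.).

I₀ ≈ 432 mW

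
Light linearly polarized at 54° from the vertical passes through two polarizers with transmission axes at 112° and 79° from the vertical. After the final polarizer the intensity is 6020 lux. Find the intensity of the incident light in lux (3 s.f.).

I₁ = I₀ cos²(112° − 54°) = I₀ cos²(58°) = 0.2808 I₀.
I₂ = I₁ cos²(79° − 112°) = 0.2808 I₀ · cos²(33°) = 0.1975 I₀.
So 6020 lux = 0.1975 I₀, giving I₀ = 6020/0.1975 = 3.048e+04 lux.

I₀ ≈ 3.05e4 lux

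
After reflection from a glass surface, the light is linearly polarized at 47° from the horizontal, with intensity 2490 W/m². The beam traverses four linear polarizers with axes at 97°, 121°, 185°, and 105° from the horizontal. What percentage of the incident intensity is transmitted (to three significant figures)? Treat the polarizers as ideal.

By Malus's law, I₁ = 2490 W/m² · cos²(50°) = 1029 W/m².
I₂ = I₁ · cos²(24°) = 1029 · 0.8346 = 858.6 W/m².
I₃ = I₂ · cos²(64°) = 858.6 · 0.1922 = 165 W/m².
I₄ = I₃ · cos²(80°) = 165 · 0.03015 = 4.975 W/m².
That is 0.1998% of the incident intensity.

≈ 0.200%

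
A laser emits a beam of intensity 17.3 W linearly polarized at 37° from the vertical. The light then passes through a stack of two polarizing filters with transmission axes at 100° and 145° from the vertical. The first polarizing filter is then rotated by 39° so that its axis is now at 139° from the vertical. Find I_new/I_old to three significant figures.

I_new/I_old ≈ 0.415

Before rotation:
I₁ = I₀ cos²(100° − 37°) = I₀ cos²(63°) = 0.2061 I₀.
I₂ = I₁ cos²(145° − 100°) = 0.2061 I₀ · cos²(45°) = 0.1031 I₀.
After rotation:
I₁ = I₀ cos²(139° − 37°) = I₀ cos²(78°) = 0.04323 I₀.
I₂ = I₁ cos²(145° − 139°) = 0.04323 I₀ · cos²(6°) = 0.04275 I₀.
Ratio = 0.04275 / 0.1031 = 0.4149.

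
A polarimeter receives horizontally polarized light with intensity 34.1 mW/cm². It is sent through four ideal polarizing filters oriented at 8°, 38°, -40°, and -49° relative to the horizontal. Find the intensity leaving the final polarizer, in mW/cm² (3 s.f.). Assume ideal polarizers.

I ≈ 1.06 mW/cm²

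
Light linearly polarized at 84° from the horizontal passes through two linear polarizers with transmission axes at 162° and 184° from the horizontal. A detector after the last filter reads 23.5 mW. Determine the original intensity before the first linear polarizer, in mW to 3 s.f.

By Malus's law, I₁ = I₀ cos²(162° − 84°) = I₀ cos²(78°) = 0.04323 I₀.
I₂ = I₁ cos²(184° − 162°) = 0.04323 I₀ · cos²(22°) = 0.03716 I₀.
So 23.5 mW = 0.03716 I₀, giving I₀ = 23.5/0.03716 = 632.4 mW.

I₀ ≈ 632 mW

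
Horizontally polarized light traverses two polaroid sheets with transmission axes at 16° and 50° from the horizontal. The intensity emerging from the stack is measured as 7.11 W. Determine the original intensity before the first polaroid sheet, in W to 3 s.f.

I₀ ≈ 11.2 W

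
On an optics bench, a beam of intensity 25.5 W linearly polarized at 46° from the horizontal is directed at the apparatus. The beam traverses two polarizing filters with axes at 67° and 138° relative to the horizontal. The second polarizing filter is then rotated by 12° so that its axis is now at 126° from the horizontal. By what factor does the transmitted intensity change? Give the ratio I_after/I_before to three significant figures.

I_new/I_old ≈ 2.50

Before rotation:
By Malus's law, I₁ = I₀ cos²(67° − 46°) = I₀ cos²(21°) = 0.8716 I₀.
I₂ = I₁ cos²(138° − 67°) = 0.8716 I₀ · cos²(71°) = 0.09238 I₀.
After rotation:
I₁ = I₀ cos²(67° − 46°) = I₀ cos²(21°) = 0.8716 I₀.
I₂ = I₁ cos²(126° − 67°) = 0.8716 I₀ · cos²(59°) = 0.2312 I₀.
Ratio = 0.2312 / 0.09238 = 2.503.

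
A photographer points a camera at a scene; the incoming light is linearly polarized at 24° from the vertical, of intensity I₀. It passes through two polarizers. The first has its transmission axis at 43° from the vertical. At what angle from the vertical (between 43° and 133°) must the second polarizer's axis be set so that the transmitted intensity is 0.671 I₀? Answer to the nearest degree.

I₁ = I₀ cos²(43° − 24°) = I₀ cos²(19°) = 0.894 I₀.
Need I₂/I₀ = 0.671, so cos²(θ − 43°) = 0.671 / 0.894 = 0.7506.
θ − 43° = arccos(√0.7506) = 30.0°, giving θ ≈ 43 + 30.0 = 73.0°.

θ ≈ 73°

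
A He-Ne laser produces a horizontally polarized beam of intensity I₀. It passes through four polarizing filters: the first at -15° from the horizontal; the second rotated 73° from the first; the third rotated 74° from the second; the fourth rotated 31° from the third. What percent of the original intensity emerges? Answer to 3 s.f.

I₁ = I₀ cos²(-15° − 0°) = I₀ cos²(15°) = 0.933 I₀.
I₂ = I₁ cos²(73°) = 0.933 · 0.08548 I₀ = 0.07976 I₀.
I₃ = I₂ cos²(74°) = 0.07976 · 0.07598 I₀ = 0.006059 I₀.
I₄ = I₃ cos²(31°) = 0.006059 · 0.7347 I₀ = 0.004452 I₀.
That is 0.4452% of the incident intensity.

≈ 0.445%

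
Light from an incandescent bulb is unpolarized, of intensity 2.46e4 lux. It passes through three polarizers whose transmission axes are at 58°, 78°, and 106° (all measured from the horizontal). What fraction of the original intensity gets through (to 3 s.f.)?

Unpolarized light through the first polarizer → I₁ = 2.46e4 lux/2 = 1.23e+04 lux, polarized at 58°.
I₂ = I₁ · cos²(20°) = 1.23e+04 · 0.883 = 1.086e+04 lux.
I₃ = I₂ · cos²(28°) = 1.086e+04 · 0.7796 = 8467 lux.
Transmitted fraction = 0.3442.

I/I₀ ≈ 0.344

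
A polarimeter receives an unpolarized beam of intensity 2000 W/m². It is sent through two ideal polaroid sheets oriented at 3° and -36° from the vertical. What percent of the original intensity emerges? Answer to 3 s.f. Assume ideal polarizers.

≈ 30.2%

Unpolarized light through the first polarizer → I₁ = 2000 W/m²/2 = 1000 W/m², polarized at 3°.
I₂ = I₁ · cos²(39°) = 1000 · 0.604 = 604 W/m².
That is 30.2% of the incident intensity.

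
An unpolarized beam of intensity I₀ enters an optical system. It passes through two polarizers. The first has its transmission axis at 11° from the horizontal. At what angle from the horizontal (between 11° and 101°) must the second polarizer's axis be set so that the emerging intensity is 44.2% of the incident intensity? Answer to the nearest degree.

θ ≈ 31°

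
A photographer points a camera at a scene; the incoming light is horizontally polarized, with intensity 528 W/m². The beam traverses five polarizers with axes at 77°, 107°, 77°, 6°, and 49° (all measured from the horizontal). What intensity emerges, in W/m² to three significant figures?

I ≈ 0.852 W/m²

By Malus's law, I₁ = 528 W/m² · cos²(77°) = 26.72 W/m².
I₂ = I₁ · cos²(30°) = 26.72 · 0.75 = 20.04 W/m².
I₃ = I₂ · cos²(30°) = 20.04 · 0.75 = 15.03 W/m².
I₄ = I₃ · cos²(71°) = 15.03 · 0.106 = 1.593 W/m².
I₅ = I₄ · cos²(43°) = 1.593 · 0.5349 = 0.8521 W/m².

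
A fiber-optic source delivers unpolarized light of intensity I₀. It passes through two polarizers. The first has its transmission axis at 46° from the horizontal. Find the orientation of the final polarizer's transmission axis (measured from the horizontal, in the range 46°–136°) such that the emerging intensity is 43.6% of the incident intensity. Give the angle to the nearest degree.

Unpolarized light through the first polarizer → I₁ = ½ I₀, now polarized at 46°.
Need I₂/I₀ = 0.436, so cos²(θ − 46°) = 0.436 / 0.5 = 0.872.
θ − 46° = arccos(√0.872) = 21.0°, giving θ ≈ 46 + 21.0 = 67.0°.

θ ≈ 67°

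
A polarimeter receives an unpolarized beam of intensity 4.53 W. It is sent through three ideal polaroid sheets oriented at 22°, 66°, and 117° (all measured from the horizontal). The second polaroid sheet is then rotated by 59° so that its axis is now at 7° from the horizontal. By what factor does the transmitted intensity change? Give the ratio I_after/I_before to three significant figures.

I_new/I_old ≈ 0.533

Before rotation:
Unpolarized light through the first polarizer → I₁ = ½ I₀, now polarized at 22°.
I₂ = I₁ cos²(66° − 22°) = 0.5 I₀ · cos²(44°) = 0.2587 I₀.
I₃ = I₂ cos²(117° − 66°) = 0.2587 I₀ · cos²(51°) = 0.1025 I₀.
After rotation:
Unpolarized light through the first polarizer → I₁ = ½ I₀, now polarized at 22°.
I₂ = I₁ cos²(7° − 22°) = 0.5 I₀ · cos²(15°) = 0.4665 I₀.
Angle between axes 2 and 3: 70°. I₃ = 0.4665 I₀ · cos²(70°) = 0.05457 I₀.
Ratio = 0.05457 / 0.1025 = 0.5326.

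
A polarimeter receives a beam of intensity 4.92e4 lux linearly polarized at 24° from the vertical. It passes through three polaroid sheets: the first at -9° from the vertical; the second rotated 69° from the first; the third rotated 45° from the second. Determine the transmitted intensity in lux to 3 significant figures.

I₁ = 4.92e4 lux · cos²(33°) = 3.461e+04 lux.
I₂ = I₁ · cos²(69°) = 3.461e+04 · 0.1284 = 4444 lux.
I₃ = I₂ · cos²(45°) = 4444 · 0.5 = 2222 lux.

I ≈ 2220 lux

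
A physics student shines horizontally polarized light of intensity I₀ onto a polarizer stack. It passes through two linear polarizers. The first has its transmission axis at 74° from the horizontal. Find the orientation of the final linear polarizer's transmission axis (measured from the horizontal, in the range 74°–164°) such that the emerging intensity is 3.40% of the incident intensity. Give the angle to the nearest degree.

θ ≈ 122°

By Malus's law, I₁ = I₀ cos²(74° − 0°) = I₀ cos²(74°) = 0.07598 I₀.
Need I₂/I₀ = 0.034, so cos²(θ − 74°) = 0.034 / 0.07598 = 0.4475.
θ − 74° = arccos(√0.4475) = 48.0°, giving θ ≈ 74 + 48.0 = 122.0°.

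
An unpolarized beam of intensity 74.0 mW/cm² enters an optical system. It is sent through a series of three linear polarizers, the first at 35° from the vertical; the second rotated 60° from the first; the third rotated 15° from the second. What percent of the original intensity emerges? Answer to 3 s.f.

≈ 11.7%

Unpolarized light through the first polarizer → I₁ = 74.0 mW/cm²/2 = 37 mW/cm², polarized at 35°.
I₂ = I₁ · cos²(60°) = 37 · 0.25 = 9.25 mW/cm².
I₃ = I₂ · cos²(15°) = 9.25 · 0.933 = 8.63 mW/cm².
That is 11.66% of the incident intensity.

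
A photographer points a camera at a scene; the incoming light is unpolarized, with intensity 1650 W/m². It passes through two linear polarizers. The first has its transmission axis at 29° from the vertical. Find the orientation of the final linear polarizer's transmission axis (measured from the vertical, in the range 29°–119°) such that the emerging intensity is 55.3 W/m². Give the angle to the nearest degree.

Unpolarized light through the first polarizer → I₁ = ½ I₀, now polarized at 29°.
Target fraction: 55.3 / 1650 W/m² = 0.03352 of I₀.
Need I₂/I₀ = 0.03352, so cos²(θ − 29°) = 0.03352 / 0.5 = 0.06703.
θ − 29° = arccos(√0.06703) = 75.0°, giving θ ≈ 29 + 75.0 = 104.0°.

θ ≈ 104°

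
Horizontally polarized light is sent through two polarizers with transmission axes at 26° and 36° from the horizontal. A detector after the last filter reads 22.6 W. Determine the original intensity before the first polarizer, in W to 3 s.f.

I₁ = I₀ cos²(26° − 0°) = I₀ cos²(26°) = 0.8078 I₀.
I₂ = I₁ cos²(36° − 26°) = 0.8078 I₀ · cos²(10°) = 0.7835 I₀.
So 22.6 W = 0.7835 I₀, giving I₀ = 22.6/0.7835 = 28.85 W.

I₀ ≈ 28.8 W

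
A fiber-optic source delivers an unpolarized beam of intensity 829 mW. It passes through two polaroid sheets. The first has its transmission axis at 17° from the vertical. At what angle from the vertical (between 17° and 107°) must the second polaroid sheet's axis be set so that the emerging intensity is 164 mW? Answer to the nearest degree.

θ ≈ 68°

Unpolarized light through the first polarizer → I₁ = ½ I₀, now polarized at 17°.
Target fraction: 164 / 829 mW = 0.1978 of I₀.
Need I₂/I₀ = 0.1978, so cos²(θ − 17°) = 0.1978 / 0.5 = 0.3957.
θ − 17° = arccos(√0.3957) = 51.0°, giving θ ≈ 17 + 51.0 = 68.0°.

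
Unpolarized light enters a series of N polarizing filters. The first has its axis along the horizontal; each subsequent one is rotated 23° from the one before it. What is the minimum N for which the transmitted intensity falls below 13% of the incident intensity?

N = 10

First polarizer halves the unpolarized light: factor 1/2.
Each further stage multiplies by cos²(23°) = 0.8473.
After N polarizers: T = 0.5·0.8473^(N−1). Require T < 0.13 ⇒ N−1 > ln(0.13/0.5)/ln(0.8473) = 8.13, so N−1 ≥ 9 and N = 10.
Check: N=10 gives T = 0.1126 < 0.13; N=9 gives T = 0.1329.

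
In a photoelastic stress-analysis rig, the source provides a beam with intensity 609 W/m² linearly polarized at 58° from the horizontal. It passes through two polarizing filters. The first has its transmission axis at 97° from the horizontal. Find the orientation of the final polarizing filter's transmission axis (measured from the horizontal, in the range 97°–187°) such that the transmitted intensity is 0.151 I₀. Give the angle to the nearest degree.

θ ≈ 157°

I₁ = I₀ cos²(97° − 58°) = I₀ cos²(39°) = 0.604 I₀.
Need I₂/I₀ = 0.151, so cos²(θ − 97°) = 0.151 / 0.604 = 0.25.
θ − 97° = arccos(√0.25) = 60.0°, giving θ ≈ 97 + 60.0 = 157.0°.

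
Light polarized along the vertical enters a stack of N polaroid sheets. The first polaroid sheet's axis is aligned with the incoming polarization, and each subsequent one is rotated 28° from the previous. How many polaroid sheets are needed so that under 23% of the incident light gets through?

N = 7

First polarizer is aligned with the polarization: full transmission.
Each further stage multiplies by cos²(28°) = 0.7796.
After N polarizers: T = 0.7796^(N−1). Require T < 0.23 ⇒ N−1 > ln(0.23)/ln(0.7796) = 5.90, so N−1 ≥ 6 and N = 7.
Check: N=7 gives T = 0.2245 < 0.23; N=6 gives T = 0.288.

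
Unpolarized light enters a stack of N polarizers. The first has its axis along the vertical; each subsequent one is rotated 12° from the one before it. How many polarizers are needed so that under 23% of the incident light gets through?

First polarizer halves the unpolarized light: factor 1/2.
Each further stage multiplies by cos²(12°) = 0.9568.
After N polarizers: T = 0.5·0.9568^(N−1). Require T < 0.23 ⇒ N−1 > ln(0.23/0.5)/ln(0.9568) = 17.57, so N−1 ≥ 18 and N = 19.
Check: N=19 gives T = 0.2257 < 0.23; N=18 gives T = 0.2359.

N = 19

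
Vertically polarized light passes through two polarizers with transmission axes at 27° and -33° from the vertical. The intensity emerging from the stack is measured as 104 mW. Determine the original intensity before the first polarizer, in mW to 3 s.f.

I₀ ≈ 524 mW

By Malus's law, I₁ = I₀ cos²(27° − 0°) = I₀ cos²(27°) = 0.7939 I₀.
I₂ = I₁ cos²(-33° − 27°) = 0.7939 I₀ · cos²(60°) = 0.1985 I₀.
So 104 mW = 0.1985 I₀, giving I₀ = 104/0.1985 = 524 mW.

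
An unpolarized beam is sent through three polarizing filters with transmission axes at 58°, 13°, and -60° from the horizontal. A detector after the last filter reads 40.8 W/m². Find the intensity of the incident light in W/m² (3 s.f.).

Unpolarized light through the first polarizer → I₁ = ½ I₀, now polarized at 58°.
I₂ = I₁ cos²(13° − 58°) = 0.5 I₀ · cos²(45°) = 0.25 I₀.
I₃ = I₂ cos²(-60° − 13°) = 0.25 I₀ · cos²(73°) = 0.02137 I₀.
So 40.8 W/m² = 0.02137 I₀, giving I₀ = 40.8/0.02137 = 1909 W/m².

I₀ ≈ 1910 W/m²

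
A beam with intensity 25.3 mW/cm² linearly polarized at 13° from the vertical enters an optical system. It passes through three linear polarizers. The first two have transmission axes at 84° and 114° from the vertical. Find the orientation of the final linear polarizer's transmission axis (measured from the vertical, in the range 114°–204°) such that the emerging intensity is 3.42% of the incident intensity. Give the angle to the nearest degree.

θ ≈ 163°

By Malus's law, I₁ = I₀ cos²(84° − 13°) = I₀ cos²(71°) = 0.106 I₀.
I₂ = I₁ cos²(114° − 84°) = 0.106 I₀ · cos²(30°) = 0.0795 I₀.
Need I₃/I₀ = 0.0342, so cos²(θ − 114°) = 0.0342 / 0.0795 = 0.4302.
θ − 114° = arccos(√0.4302) = 49.0°, giving θ ≈ 114 + 49.0 = 163.0°.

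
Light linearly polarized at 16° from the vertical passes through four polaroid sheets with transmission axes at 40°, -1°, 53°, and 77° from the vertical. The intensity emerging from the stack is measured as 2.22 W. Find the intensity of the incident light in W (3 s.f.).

I₀ ≈ 16.2 W

I₁ = I₀ cos²(40° − 16°) = I₀ cos²(24°) = 0.8346 I₀.
I₂ = I₁ cos²(-1° − 40°) = 0.8346 I₀ · cos²(41°) = 0.4754 I₀.
I₃ = I₂ cos²(53° + 1°) = 0.4754 I₀ · cos²(54°) = 0.1642 I₀.
I₄ = I₃ cos²(77° − 53°) = 0.1642 I₀ · cos²(24°) = 0.1371 I₀.
So 2.22 W = 0.1371 I₀, giving I₀ = 2.22/0.1371 = 16.2 W.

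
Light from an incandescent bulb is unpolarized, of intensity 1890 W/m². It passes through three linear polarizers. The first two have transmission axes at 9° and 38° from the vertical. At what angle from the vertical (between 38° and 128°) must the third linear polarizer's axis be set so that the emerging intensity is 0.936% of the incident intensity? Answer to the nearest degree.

Unpolarized light through the first polarizer → I₁ = ½ I₀, now polarized at 9°.
I₂ = I₁ cos²(38° − 9°) = 0.5 I₀ · cos²(29°) = 0.3825 I₀.
Need I₃/I₀ = 0.00936, so cos²(θ − 38°) = 0.00936 / 0.3825 = 0.02447.
θ − 38° = arccos(√0.02447) = 81.0°, giving θ ≈ 38 + 81.0 = 119.0°.

θ ≈ 119°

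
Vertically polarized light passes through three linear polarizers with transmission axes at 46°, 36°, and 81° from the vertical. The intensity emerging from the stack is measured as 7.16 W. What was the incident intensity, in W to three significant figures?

I₀ ≈ 30.6 W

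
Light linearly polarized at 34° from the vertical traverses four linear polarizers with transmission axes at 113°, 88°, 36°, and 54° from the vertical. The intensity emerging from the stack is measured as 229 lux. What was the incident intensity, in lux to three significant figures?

I₀ ≈ 2.23e4 lux

By Malus's law, I₁ = I₀ cos²(113° − 34°) = I₀ cos²(79°) = 0.03641 I₀.
I₂ = I₁ cos²(88° − 113°) = 0.03641 I₀ · cos²(25°) = 0.02991 I₀.
I₃ = I₂ cos²(36° − 88°) = 0.02991 I₀ · cos²(52°) = 0.01134 I₀.
I₄ = I₃ cos²(54° − 36°) = 0.01134 I₀ · cos²(18°) = 0.01025 I₀.
So 229 lux = 0.01025 I₀, giving I₀ = 229/0.01025 = 2.234e+04 lux.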